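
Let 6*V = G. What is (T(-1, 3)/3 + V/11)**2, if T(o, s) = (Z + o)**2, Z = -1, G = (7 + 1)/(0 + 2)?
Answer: 2116/1089 ≈ 1.9431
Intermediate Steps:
G = 4 (G = 8/2 = 8*(1/2) = 4)
V = 2/3 (V = (1/6)*4 = 2/3 ≈ 0.66667)
T(o, s) = (-1 + o)**2
(T(-1, 3)/3 + V/11)**2 = ((-1 - 1)**2/3 + (2/3)/11)**2 = ((-2)**2*(1/3) + (2/3)*(1/11))**2 = (4*(1/3) + 2/33)**2 = (4/3 + 2/33)**2 = (46/33)**2 = 2116/1089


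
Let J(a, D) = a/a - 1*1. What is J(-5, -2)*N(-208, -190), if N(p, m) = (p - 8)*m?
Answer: 0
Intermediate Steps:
N(p, m) = m*(-8 + p) (N(p, m) = (-8 + p)*m = m*(-8 + p))
J(a, D) = 0 (J(a, D) = 1 - 1 = 0)
J(-5, -2)*N(-208, -190) = 0*(-190*(-8 - 208)) = 0*(-190*(-216)) = 0*41040 = 0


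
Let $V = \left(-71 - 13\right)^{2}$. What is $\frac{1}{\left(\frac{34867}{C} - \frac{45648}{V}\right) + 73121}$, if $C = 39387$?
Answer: $\frac{1929963}{141110047327} \approx 1.3677 \cdot 10^{-5}$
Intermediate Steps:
$V = 7056$ ($V = \left(-84\right)^{2} = 7056$)
$\frac{1}{\left(\frac{34867}{C} - \frac{45648}{V}\right) + 73121} = \frac{1}{\left(\frac{34867}{39387} - \frac{45648}{7056}\right) + 73121} = \frac{1}{\left(34867 \cdot \frac{1}{39387} - \frac{317}{49}\right) + 73121} = \frac{1}{\left(\frac{34867}{39387} - \frac{317}{49}\right) + 73121} = \frac{1}{- \frac{10777196}{1929963} + 73121} = \frac{1}{\frac{141110047327}{1929963}} = \frac{1929963}{141110047327}$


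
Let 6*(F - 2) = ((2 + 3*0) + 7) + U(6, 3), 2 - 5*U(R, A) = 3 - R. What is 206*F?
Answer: 2266/3 ≈ 755.33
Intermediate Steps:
U(R, A) = -⅕ + R/5 (U(R, A) = ⅖ - (3 - R)/5 = ⅖ + (-⅗ + R/5) = -⅕ + R/5)
F = 11/3 (F = 2 + (((2 + 3*0) + 7) + (-⅕ + (⅕)*6))/6 = 2 + (((2 + 0) + 7) + (-⅕ + 6/5))/6 = 2 + ((2 + 7) + 1)/6 = 2 + (9 + 1)/6 = 2 + (⅙)*10 = 2 + 5/3 = 11/3 ≈ 3.6667)
206*F = 206*(11/3) = 2266/3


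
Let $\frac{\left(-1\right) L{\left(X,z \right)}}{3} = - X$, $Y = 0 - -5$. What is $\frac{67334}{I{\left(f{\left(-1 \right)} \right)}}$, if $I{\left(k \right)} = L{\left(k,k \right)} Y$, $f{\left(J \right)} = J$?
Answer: $- \frac{67334}{15} \approx -4488.9$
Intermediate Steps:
$Y = 5$ ($Y = 0 + 5 = 5$)
$L{\left(X,z \right)} = 3 X$ ($L{\left(X,z \right)} = - 3 \left(- X\right) = 3 X$)
$I{\left(k \right)} = 15 k$ ($I{\left(k \right)} = 3 k 5 = 15 k$)
$\frac{67334}{I{\left(f{\left(-1 \right)} \right)}} = \frac{67334}{15 \left(-1\right)} = \frac{67334}{-15} = 67334 \left(- \frac{1}{15}\right) = - \frac{67334}{15}$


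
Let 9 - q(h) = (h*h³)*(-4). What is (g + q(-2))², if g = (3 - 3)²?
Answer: 5329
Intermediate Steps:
q(h) = 9 + 4*h⁴ (q(h) = 9 - h*h³*(-4) = 9 - h⁴*(-4) = 9 - (-4)*h⁴ = 9 + 4*h⁴)
g = 0 (g = 0² = 0)
(g + q(-2))² = (0 + (9 + 4*(-2)⁴))² = (0 + (9 + 4*16))² = (0 + (9 + 64))² = (0 + 73)² = 73² = 5329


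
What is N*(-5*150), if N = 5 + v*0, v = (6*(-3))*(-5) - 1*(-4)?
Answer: -3750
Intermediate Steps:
v = 94 (v = -18*(-5) + 4 = 90 + 4 = 94)
N = 5 (N = 5 + 94*0 = 5 + 0 = 5)
N*(-5*150) = 5*(-5*150) = 5*(-750) = -3750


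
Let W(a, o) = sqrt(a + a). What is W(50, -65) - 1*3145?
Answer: -3135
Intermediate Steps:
W(a, o) = sqrt(2)*sqrt(a) (W(a, o) = sqrt(2*a) = sqrt(2)*sqrt(a))
W(50, -65) - 1*3145 = sqrt(2)*sqrt(50) - 1*3145 = sqrt(2)*(5*sqrt(2)) - 3145 = 10 - 3145 = -3135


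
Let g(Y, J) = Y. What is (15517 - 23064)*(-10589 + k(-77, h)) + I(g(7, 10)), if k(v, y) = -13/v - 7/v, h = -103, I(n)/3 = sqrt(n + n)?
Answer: 6153318151/77 + 3*sqrt(14) ≈ 7.9913e+7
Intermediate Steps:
I(n) = 3*sqrt(2)*sqrt(n) (I(n) = 3*sqrt(n + n) = 3*sqrt(2*n) = 3*(sqrt(2)*sqrt(n)) = 3*sqrt(2)*sqrt(n))
k(v, y) = -20/v
(15517 - 23064)*(-10589 + k(-77, h)) + I(g(7, 10)) = (15517 - 23064)*(-10589 - 20/(-77)) + 3*sqrt(2)*sqrt(7) = -7547*(-10589 - 20*(-1/77)) + 3*sqrt(14) = -7547*(-10589 + 20/77) + 3*sqrt(14) = -7547*(-815333/77) + 3*sqrt(14) = 6153318151/77 + 3*sqrt(14)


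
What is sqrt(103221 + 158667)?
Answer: 16*sqrt(1023) ≈ 511.75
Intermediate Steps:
sqrt(103221 + 158667) = sqrt(261888) = 16*sqrt(1023)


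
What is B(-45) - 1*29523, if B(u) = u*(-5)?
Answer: -29298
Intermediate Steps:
B(u) = -5*u
B(-45) - 1*29523 = -5*(-45) - 1*29523 = 225 - 29523 = -29298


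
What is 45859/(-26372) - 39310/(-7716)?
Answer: 170708819/50871588 ≈ 3.3557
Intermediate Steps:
45859/(-26372) - 39310/(-7716) = 45859*(-1/26372) - 39310*(-1/7716) = -45859/26372 + 19655/3858 = 170708819/50871588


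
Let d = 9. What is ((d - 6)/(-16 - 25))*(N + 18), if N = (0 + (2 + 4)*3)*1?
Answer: -108/41 ≈ -2.6341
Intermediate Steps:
N = 18 (N = (0 + 6*3)*1 = (0 + 18)*1 = 18*1 = 18)
((d - 6)/(-16 - 25))*(N + 18) = ((9 - 6)/(-16 - 25))*(18 + 18) = (3/(-41))*36 = (3*(-1/41))*36 = -3/41*36 = -108/41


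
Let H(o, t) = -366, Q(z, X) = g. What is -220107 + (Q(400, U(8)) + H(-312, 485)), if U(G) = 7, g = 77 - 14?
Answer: -220410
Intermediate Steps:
g = 63
Q(z, X) = 63
-220107 + (Q(400, U(8)) + H(-312, 485)) = -220107 + (63 - 366) = -220107 - 303 = -220410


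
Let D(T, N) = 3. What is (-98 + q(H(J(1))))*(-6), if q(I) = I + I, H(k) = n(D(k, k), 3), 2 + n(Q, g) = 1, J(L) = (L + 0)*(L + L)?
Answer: 600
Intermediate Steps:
J(L) = 2*L² (J(L) = L*(2*L) = 2*L²)
n(Q, g) = -1 (n(Q, g) = -2 + 1 = -1)
H(k) = -1
q(I) = 2*I
(-98 + q(H(J(1))))*(-6) = (-98 + 2*(-1))*(-6) = (-98 - 2)*(-6) = -100*(-6) = 600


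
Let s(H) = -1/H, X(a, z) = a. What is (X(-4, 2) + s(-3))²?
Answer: 121/9 ≈ 13.444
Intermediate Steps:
(X(-4, 2) + s(-3))² = (-4 - 1/(-3))² = (-4 - 1*(-⅓))² = (-4 + ⅓)² = (-11/3)² = 121/9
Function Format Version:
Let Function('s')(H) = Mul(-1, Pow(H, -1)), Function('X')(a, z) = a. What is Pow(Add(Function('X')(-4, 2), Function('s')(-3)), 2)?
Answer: Rational(121, 9) ≈ 13.444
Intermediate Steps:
Pow(Add(Function('X')(-4, 2), Function('s')(-3)), 2) = Pow(Add(-4, Mul(-1, Pow(-3, -1))), 2) = Pow(Add(-4, Mul(-1, Rational(-1, 3))), 2) = Pow(Add(-4, Rational(1, 3)), 2) = Pow(Rational(-11, 3), 2) = Rational(121, 9)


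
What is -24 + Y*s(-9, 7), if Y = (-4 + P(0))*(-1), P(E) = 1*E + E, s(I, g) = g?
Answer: 4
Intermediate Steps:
P(E) = 2*E (P(E) = E + E = 2*E)
Y = 4 (Y = (-4 + 2*0)*(-1) = (-4 + 0)*(-1) = -4*(-1) = 4)
-24 + Y*s(-9, 7) = -24 + 4*7 = -24 + 28 = 4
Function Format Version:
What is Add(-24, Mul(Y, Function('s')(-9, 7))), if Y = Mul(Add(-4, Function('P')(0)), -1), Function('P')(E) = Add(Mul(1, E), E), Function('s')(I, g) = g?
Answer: 4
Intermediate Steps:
Function('P')(E) = Mul(2, E) (Function('P')(E) = Add(E, E) = Mul(2, E))
Y = 4 (Y = Mul(Add(-4, Mul(2, 0)), -1) = Mul(Add(-4, 0), -1) = Mul(-4, -1) = 4)
Add(-24, Mul(Y, Function('s')(-9, 7))) = Add(-24, Mul(4, 7)) = Add(-24, 28) = 4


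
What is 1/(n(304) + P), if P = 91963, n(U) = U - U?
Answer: 1/91963 ≈ 1.0874e-5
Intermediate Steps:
n(U) = 0
1/(n(304) + P) = 1/(0 + 91963) = 1/91963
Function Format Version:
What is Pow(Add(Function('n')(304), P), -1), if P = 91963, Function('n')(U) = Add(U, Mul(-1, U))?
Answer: Rational(1, 91963) ≈ 1.0874e-5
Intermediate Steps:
Function('n')(U) = 0
Pow(Add(Function('n')(304), P), -1) = Pow(Add(0, 91963), -1) = Pow(91963, -1) = Rational(1, 91963)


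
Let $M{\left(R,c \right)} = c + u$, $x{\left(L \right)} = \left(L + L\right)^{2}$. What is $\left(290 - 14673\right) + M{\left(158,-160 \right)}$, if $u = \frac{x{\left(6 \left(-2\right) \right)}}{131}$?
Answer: $- \frac{1904557}{131} \approx -14539.0$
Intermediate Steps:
$x{\left(L \right)} = 4 L^{2}$ ($x{\left(L \right)} = \left(2 L\right)^{2} = 4 L^{2}$)
$u = \frac{576}{131}$ ($u = \frac{4 \left(6 \left(-2\right)\right)^{2}}{131} = 4 \left(-12\right)^{2} \cdot \frac{1}{131} = 4 \cdot 144 \cdot \frac{1}{131} = 576 \cdot \frac{1}{131} = \frac{576}{131} \approx 4.3969$)
$M{\left(R,c \right)} = \frac{576}{131} + c$ ($M{\left(R,c \right)} = c + \frac{576}{131} = \frac{576}{131} + c$)
$\left(290 - 14673\right) + M{\left(158,-160 \right)} = \left(290 - 14673\right) + \left(\frac{576}{131} - 160\right) = -14383 - \frac{20384}{131} = - \frac{1904557}{131}$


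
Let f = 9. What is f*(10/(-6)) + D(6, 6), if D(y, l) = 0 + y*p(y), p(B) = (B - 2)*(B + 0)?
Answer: 129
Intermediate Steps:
p(B) = B*(-2 + B) (p(B) = (-2 + B)*B = B*(-2 + B))
D(y, l) = y**2*(-2 + y) (D(y, l) = 0 + y*(y*(-2 + y)) = 0 + y**2*(-2 + y) = y**2*(-2 + y))
f*(10/(-6)) + D(6, 6) = 9*(10/(-6)) + 6**2*(-2 + 6) = 9*(10*(-1/6)) + 36*4 = 9*(-5/3) + 144 = -15 + 144 = 129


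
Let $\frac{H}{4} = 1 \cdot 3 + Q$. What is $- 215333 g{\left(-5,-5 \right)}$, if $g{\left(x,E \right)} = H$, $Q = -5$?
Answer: $1722664$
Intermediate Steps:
$H = -8$ ($H = 4 \left(1 \cdot 3 - 5\right) = 4 \left(3 - 5\right) = 4 \left(-2\right) = -8$)
$g{\left(x,E \right)} = -8$
$- 215333 g{\left(-5,-5 \right)} = \left(-215333\right) \left(-8\right) = 1722664$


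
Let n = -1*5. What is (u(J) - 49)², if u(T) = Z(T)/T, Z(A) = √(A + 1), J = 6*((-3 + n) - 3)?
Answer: (3234 + I*√65)²/4356 ≈ 2401.0 + 11.971*I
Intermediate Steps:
n = -5
J = -66 (J = 6*((-3 - 5) - 3) = 6*(-8 - 3) = 6*(-11) = -66)
Z(A) = √(1 + A)
u(T) = √(1 + T)/T
(u(J) - 49)² = (√(1 - 66)/(-66) - 49)² = (-I*√65/66 - 49)² = (-49 - I*√65/66)²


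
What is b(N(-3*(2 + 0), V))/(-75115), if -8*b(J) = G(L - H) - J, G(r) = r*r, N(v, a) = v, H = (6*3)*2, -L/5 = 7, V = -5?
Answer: 5047/600920 ≈ 0.0083988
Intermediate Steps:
L = -35 (L = -5*7 = -35)
H = 36 (H = 18*2 = 36)
G(r) = r²
b(J) = -5041/8 + J/8 (b(J) = -((-35 - 1*36)² - J)/8 = -((-35 - 36)² - J)/8 = -((-71)² - J)/8 = -(5041 - J)/8 = -5041/8 + J/8)
b(N(-3*(2 + 0), V))/(-75115) = (-5041/8 + (-3*(2 + 0))/8)/(-75115) = (-5041/8 + (-3*2)/8)*(-1/75115) = (-5041/8 + (⅛)*(-6))*(-1/75115) = (-5041/8 - ¾)*(-1/75115) = -5047/8*(-1/75115) = 5047/600920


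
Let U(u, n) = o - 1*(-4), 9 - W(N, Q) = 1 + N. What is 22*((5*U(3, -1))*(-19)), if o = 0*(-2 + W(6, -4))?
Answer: -8360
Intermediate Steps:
W(N, Q) = 8 - N (W(N, Q) = 9 - (1 + N) = 9 + (-1 - N) = 8 - N)
o = 0 (o = 0*(-2 + (8 - 1*6)) = 0*(-2 + (8 - 6)) = 0*(-2 + 2) = 0*0 = 0)
U(u, n) = 4 (U(u, n) = 0 - 1*(-4) = 0 + 4 = 4)
22*((5*U(3, -1))*(-19)) = 22*((5*4)*(-19)) = 22*(20*(-19)) = 22*(-380) = -8360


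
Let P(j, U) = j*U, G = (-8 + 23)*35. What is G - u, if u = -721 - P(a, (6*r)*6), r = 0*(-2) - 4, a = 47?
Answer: -5522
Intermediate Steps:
r = -4 (r = 0 - 4 = -4)
G = 525 (G = 15*35 = 525)
P(j, U) = U*j
u = 6047 (u = -721 - (6*(-4))*6*47 = -721 - (-24*6)*47 = -721 - (-144)*47 = -721 - 1*(-6768) = -721 + 6768 = 6047)
G - u = 525 - 1*6047 = 525 - 6047 = -5522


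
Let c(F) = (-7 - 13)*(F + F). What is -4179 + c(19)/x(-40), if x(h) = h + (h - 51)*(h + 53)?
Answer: -5110157/1223 ≈ -4178.4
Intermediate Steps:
c(F) = -40*F
x(h) = h + (-51 + h)*(53 + h)
-4179 + c(19)/x(-40) = -4179 + (-40*19)/(-2703 + (-40)² + 3*(-40)) = -4179 - 760/(-2703 + 1600 - 120) = -4179 - 760/(-1223) = -4179 - 760*(-1/1223) = -4179 + 760/1223 = -5110157/1223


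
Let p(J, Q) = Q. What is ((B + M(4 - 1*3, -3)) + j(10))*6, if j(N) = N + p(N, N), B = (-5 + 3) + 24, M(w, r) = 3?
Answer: 270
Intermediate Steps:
B = 22 (B = -2 + 24 = 22)
j(N) = 2*N (j(N) = N + N = 2*N)
((B + M(4 - 1*3, -3)) + j(10))*6 = ((22 + 3) + 2*10)*6 = (25 + 20)*6 = 45*6 = 270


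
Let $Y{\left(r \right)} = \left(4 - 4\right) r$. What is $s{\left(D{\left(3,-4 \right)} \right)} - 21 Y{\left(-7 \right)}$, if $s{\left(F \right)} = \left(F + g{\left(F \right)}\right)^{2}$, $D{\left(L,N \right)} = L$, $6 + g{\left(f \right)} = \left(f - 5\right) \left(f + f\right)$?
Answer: $225$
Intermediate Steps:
$g{\left(f \right)} = -6 + 2 f \left(-5 + f\right)$ ($g{\left(f \right)} = -6 + \left(f - 5\right) \left(f + f\right) = -6 + \left(-5 + f\right) 2 f = -6 + 2 f \left(-5 + f\right)$)
$Y{\left(r \right)} = 0$ ($Y{\left(r \right)} = 0 r = 0$)
$s{\left(F \right)} = \left(-6 - 9 F + 2 F^{2}\right)^{2}$ ($s{\left(F \right)} = \left(F - \left(6 - 2 F^{2} + 10 F\right)\right)^{2} = \left(-6 - 9 F + 2 F^{2}\right)^{2}$)
$s{\left(D{\left(3,-4 \right)} \right)} - 21 Y{\left(-7 \right)} = \left(6 - 2 \cdot 3^{2} + 9 \cdot 3\right)^{2} - 0 = \left(6 - 18 + 27\right)^{2} + 0 = 15^{2} + 0 = 225 + 0 = 225$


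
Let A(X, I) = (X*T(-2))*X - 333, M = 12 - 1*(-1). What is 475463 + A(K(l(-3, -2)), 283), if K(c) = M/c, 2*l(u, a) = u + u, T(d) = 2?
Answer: 4276508/9 ≈ 4.7517e+5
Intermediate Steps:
l(u, a) = u (l(u, a) = (u + u)/2 = (2*u)/2 = u)
M = 13 (M = 12 + 1 = 13)
K(c) = 13/c
A(X, I) = -333 + 2*X² (A(X, I) = (X*2)*X - 333 = (2*X)*X - 333 = 2*X² - 333 = -333 + 2*X²)
475463 + A(K(l(-3, -2)), 283) = 475463 + (-333 + 2*(13/(-3))²) = 475463 + (-333 + 2*(13*(-⅓))²) = 475463 + (-333 + 2*(-13/3)²) = 475463 + (-333 + 2*(169/9)) = 475463 + (-333 + 338/9) = 475463 - 2659/9 = 4276508/9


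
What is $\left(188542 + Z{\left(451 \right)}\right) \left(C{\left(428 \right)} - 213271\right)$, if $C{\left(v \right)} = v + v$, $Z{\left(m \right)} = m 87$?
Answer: $-48383676285$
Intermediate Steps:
$Z{\left(m \right)} = 87 m$
$C{\left(v \right)} = 2 v$
$\left(188542 + Z{\left(451 \right)}\right) \left(C{\left(428 \right)} - 213271\right) = \left(188542 + 87 \cdot 451\right) \left(2 \cdot 428 - 213271\right) = \left(188542 + 39237\right) \left(856 - 213271\right) = 227779 \left(-212415\right) = -48383676285$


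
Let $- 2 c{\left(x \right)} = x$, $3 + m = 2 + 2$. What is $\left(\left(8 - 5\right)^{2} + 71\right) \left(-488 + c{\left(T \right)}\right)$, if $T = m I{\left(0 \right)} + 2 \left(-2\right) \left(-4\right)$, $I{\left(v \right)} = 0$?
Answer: $-39680$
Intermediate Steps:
$m = 1$ ($m = -3 + \left(2 + 2\right) = -3 + 4 = 1$)
$T = 16$ ($T = 1 \cdot 0 + 2 \left(-2\right) \left(-4\right) = 0 - -16 = 0 + 16 = 16$)
$c{\left(x \right)} = - \frac{x}{2}$
$\left(\left(8 - 5\right)^{2} + 71\right) \left(-488 + c{\left(T \right)}\right) = \left(\left(8 - 5\right)^{2} + 71\right) \left(-488 - 8\right) = \left(3^{2} + 71\right) \left(-488 - 8\right) = \left(9 + 71\right) \left(-496\right) = 80 \left(-496\right) = -39680$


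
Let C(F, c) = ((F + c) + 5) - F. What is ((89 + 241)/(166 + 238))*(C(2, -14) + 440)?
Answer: 71115/202 ≈ 352.05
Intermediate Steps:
C(F, c) = 5 + c (C(F, c) = (5 + F + c) - F = 5 + c)
((89 + 241)/(166 + 238))*(C(2, -14) + 440) = ((89 + 241)/(166 + 238))*((5 - 14) + 440) = (330/404)*(-9 + 440) = (330*(1/404))*431 = (165/202)*431 = 71115/202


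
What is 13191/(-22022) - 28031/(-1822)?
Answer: 148316170/10031021 ≈ 14.786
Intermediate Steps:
13191/(-22022) - 28031/(-1822) = 13191*(-1/22022) - 28031*(-1/1822) = -13191/22022 + 28031/1822 = 148316170/10031021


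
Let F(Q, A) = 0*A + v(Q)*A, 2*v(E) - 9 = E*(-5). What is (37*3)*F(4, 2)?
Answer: -1221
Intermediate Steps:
v(E) = 9/2 - 5*E/2 (v(E) = 9/2 + (E*(-5))/2 = 9/2 + (-5*E)/2 = 9/2 - 5*E/2)
F(Q, A) = A*(9/2 - 5*Q/2) (F(Q, A) = 0*A + (9/2 - 5*Q/2)*A = 0 + A*(9/2 - 5*Q/2) = A*(9/2 - 5*Q/2))
(37*3)*F(4, 2) = (37*3)*((½)*2*(9 - 5*4)) = 111*((½)*2*(9 - 20)) = 111*((½)*2*(-11)) = 111*(-11) = -1221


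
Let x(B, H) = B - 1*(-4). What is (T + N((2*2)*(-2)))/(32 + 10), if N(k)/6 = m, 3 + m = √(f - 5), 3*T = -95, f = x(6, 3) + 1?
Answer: -149/126 + √6/7 ≈ -0.83261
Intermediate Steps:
x(B, H) = 4 + B (x(B, H) = B + 4 = 4 + B)
f = 11 (f = (4 + 6) + 1 = 10 + 1 = 11)
T = -95/3 (T = (⅓)*(-95) = -95/3 ≈ -31.667)
m = -3 + √6 (m = -3 + √(11 - 5) = -3 + √6 ≈ -0.55051)
N(k) = -18 + 6*√6 (N(k) = 6*(-3 + √6) = -18 + 6*√6)
(T + N((2*2)*(-2)))/(32 + 10) = (-95/3 + (-18 + 6*√6))/(32 + 10) = (-149/3 + 6*√6)/42 = (-149/3 + 6*√6)*(1/42) = -149/126 + √6/7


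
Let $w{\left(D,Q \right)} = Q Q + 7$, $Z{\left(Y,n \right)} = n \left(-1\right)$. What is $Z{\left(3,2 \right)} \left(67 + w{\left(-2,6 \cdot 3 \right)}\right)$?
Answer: $-796$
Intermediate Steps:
$Z{\left(Y,n \right)} = - n$
$w{\left(D,Q \right)} = 7 + Q^{2}$ ($w{\left(D,Q \right)} = Q^{2} + 7 = 7 + Q^{2}$)
$Z{\left(3,2 \right)} \left(67 + w{\left(-2,6 \cdot 3 \right)}\right) = \left(-1\right) 2 \left(67 + \left(7 + \left(6 \cdot 3\right)^{2}\right)\right) = - 2 \left(67 + \left(7 + 18^{2}\right)\right) = - 2 \left(67 + \left(7 + 324\right)\right) = - 2 \left(67 + 331\right) = \left(-2\right) 398 = -796$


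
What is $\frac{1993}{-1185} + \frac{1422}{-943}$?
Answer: $- \frac{3564469}{1117455} \approx -3.1898$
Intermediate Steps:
$\frac{1993}{-1185} + \frac{1422}{-943} = 1993 \left(- \frac{1}{1185}\right) + 1422 \left(- \frac{1}{943}\right) = - \frac{1993}{1185} - \frac{1422}{943} = - \frac{3564469}{1117455}$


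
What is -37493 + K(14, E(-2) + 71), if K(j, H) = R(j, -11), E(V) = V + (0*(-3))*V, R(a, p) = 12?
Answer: -37481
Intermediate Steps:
E(V) = V (E(V) = V + 0*V = V + 0 = V)
K(j, H) = 12
-37493 + K(14, E(-2) + 71) = -37493 + 12 = -37481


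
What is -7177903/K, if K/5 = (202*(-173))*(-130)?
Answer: -7177903/22714900 ≈ -0.31600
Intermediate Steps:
K = 22714900 (K = 5*((202*(-173))*(-130)) = 5*(-34946*(-130)) = 5*4542980 = 22714900)
-7177903/K = -7177903/22714900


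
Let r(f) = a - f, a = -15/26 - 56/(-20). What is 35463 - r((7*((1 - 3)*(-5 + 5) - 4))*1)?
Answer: 4606261/130 ≈ 35433.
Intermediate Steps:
a = 289/130 (a = -15*1/26 - 56*(-1/20) = -15/26 + 14/5 = 289/130 ≈ 2.2231)
r(f) = 289/130 - f
35463 - r((7*((1 - 3)*(-5 + 5) - 4))*1) = 35463 - (289/130 - 7*((1 - 3)*(-5 + 5) - 4)) = 35463 - (289/130 - 7*(-2*0 - 4)) = 35463 - (289/130 - 7*(0 - 4)) = 35463 - (289/130 - 7*(-4)) = 35463 - (289/130 - (-28)) = 35463 - (289/130 - 1*(-28)) = 35463 - (289/130 + 28) = 35463 - 1*3929/130 = 35463 - 3929/130 = 4606261/130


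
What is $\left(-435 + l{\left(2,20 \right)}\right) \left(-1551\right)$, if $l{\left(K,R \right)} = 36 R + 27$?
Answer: $-483912$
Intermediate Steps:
$l{\left(K,R \right)} = 27 + 36 R$
$\left(-435 + l{\left(2,20 \right)}\right) \left(-1551\right) = \left(-435 + \left(27 + 36 \cdot 20\right)\right) \left(-1551\right) = \left(-435 + \left(27 + 720\right)\right) \left(-1551\right) = \left(-435 + 747\right) \left(-1551\right) = 312 \left(-1551\right) = -483912$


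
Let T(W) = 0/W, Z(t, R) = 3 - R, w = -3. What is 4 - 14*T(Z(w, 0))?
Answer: 4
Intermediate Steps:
T(W) = 0
4 - 14*T(Z(w, 0)) = 4 - 14*0 = 4 + 0 = 4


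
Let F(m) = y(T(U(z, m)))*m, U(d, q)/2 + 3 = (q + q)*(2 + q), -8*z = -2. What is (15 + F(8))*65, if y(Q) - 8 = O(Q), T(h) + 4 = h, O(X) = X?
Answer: 166335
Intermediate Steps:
z = ¼ (z = -⅛*(-2) = ¼ ≈ 0.25000)
U(d, q) = -6 + 4*q*(2 + q) (U(d, q) = -6 + 2*((q + q)*(2 + q)) = -6 + 2*((2*q)*(2 + q)) = -6 + 2*(2*q*(2 + q)) = -6 + 4*q*(2 + q))
T(h) = -4 + h
y(Q) = 8 + Q
F(m) = m*(-2 + 4*m² + 8*m) (F(m) = (8 + (-4 + (-6 + 4*m² + 8*m)))*m = (8 + (-10 + 4*m² + 8*m))*m = (-2 + 4*m² + 8*m)*m = m*(-2 + 4*m² + 8*m))
(15 + F(8))*65 = (15 + 2*8*(-1 + 2*8² + 4*8))*65 = (15 + 2*8*(-1 + 2*64 + 32))*65 = (15 + 2*8*(-1 + 128 + 32))*65 = (15 + 2*8*159)*65 = (15 + 2544)*65 = 2559*65 = 166335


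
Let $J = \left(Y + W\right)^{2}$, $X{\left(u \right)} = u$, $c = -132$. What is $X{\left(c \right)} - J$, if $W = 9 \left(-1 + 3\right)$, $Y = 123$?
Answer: $-20013$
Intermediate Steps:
$W = 18$ ($W = 9 \cdot 2 = 18$)
$J = 19881$ ($J = \left(123 + 18\right)^{2} = 141^{2} = 19881$)
$X{\left(c \right)} - J = -132 - 19881 = -20013$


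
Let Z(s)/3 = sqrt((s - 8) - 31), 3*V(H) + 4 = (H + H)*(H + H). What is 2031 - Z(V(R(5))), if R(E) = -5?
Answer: 2031 - 3*I*sqrt(7) ≈ 2031.0 - 7.9373*I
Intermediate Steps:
V(H) = -4/3 + 4*H**2/3 (V(H) = -4/3 + ((H + H)*(H + H))/3 = -4/3 + ((2*H)*(2*H))/3 = -4/3 + (4*H**2)/3 = -4/3 + 4*H**2/3)
Z(s) = 3*sqrt(-39 + s) (Z(s) = 3*sqrt((s - 8) - 31) = 3*sqrt((-8 + s) - 31) = 3*sqrt(-39 + s))
2031 - Z(V(R(5))) = 2031 - 3*sqrt(-39 + (-4/3 + (4/3)*(-5)**2)) = 2031 - 3*sqrt(-39 + (-4/3 + (4/3)*25)) = 2031 - 3*sqrt(-39 + (-4/3 + 100/3)) = 2031 - 3*sqrt(-39 + 32) = 2031 - 3*sqrt(-7) = 2031 - 3*I*sqrt(7)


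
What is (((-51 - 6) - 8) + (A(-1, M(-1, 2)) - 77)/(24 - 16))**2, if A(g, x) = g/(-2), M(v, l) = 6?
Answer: 1423249/256 ≈ 5559.6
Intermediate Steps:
A(g, x) = -g/2 (A(g, x) = g*(-1/2) = -g/2)
(((-51 - 6) - 8) + (A(-1, M(-1, 2)) - 77)/(24 - 16))**2 = (((-51 - 6) - 8) + (-1/2*(-1) - 77)/(24 - 16))**2 = ((-57 - 8) + (1/2 - 77)/8)**2 = (-65 - 153/2*1/8)**2 = (-65 - 153/16)**2 = (-1193/16)**2 = 1423249/256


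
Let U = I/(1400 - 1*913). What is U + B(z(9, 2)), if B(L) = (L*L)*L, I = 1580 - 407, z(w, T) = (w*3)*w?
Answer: 6987918882/487 ≈ 1.4349e+7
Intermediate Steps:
z(w, T) = 3*w**2 (z(w, T) = (3*w)*w = 3*w**2)
I = 1173
U = 1173/487 (U = 1173/(1400 - 1*913) = 1173/(1400 - 913) = 1173/487 ≈ 2.4086)
B(L) = L**3 (B(L) = L**2*L = L**3)
U + B(z(9, 2)) = 1173/487 + (3*9**2)**3 = 1173/487 + (3*81)**3 = 1173/487 + 243**3 = 1173/487 + 14348907 = 6987918882/487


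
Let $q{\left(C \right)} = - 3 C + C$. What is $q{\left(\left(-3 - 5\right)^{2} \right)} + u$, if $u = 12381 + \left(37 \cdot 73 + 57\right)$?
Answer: $15011$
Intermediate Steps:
$q{\left(C \right)} = - 2 C$
$u = 15139$ ($u = 12381 + \left(2701 + 57\right) = 12381 + 2758 = 15139$)
$q{\left(\left(-3 - 5\right)^{2} \right)} + u = - 2 \left(-3 - 5\right)^{2} + 15139 = - 2 \left(-8\right)^{2} + 15139 = \left(-2\right) 64 + 15139 = -128 + 15139 = 15011$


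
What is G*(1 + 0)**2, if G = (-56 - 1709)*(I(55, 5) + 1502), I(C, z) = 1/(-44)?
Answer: -116643555/44 ≈ -2.6510e+6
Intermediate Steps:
I(C, z) = -1/44
G = -116643555/44 (G = (-56 - 1709)*(-1/44 + 1502) = -1765*66087/44 = -116643555/44 ≈ -2.6510e+6)
G*(1 + 0)**2 = -116643555*(1 + 0)**2/44 = -116643555/44*1**2 = -116643555/44*1 = -116643555/44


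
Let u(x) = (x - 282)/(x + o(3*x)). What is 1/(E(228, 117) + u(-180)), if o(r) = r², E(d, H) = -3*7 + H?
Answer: 48570/4662643 ≈ 0.010417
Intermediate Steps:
E(d, H) = -21 + H
u(x) = (-282 + x)/(x + 9*x²) (u(x) = (x - 282)/(x + (3*x)²) = (-282 + x)/(x + 9*x²))
1/(E(228, 117) + u(-180)) = 1/((-21 + 117) + (-282 - 180)/((-180)*(1 + 9*(-180)))) = 1/(96 - 1/180*(-462)/(1 - 1620)) = 1/(96 - 1/180*(-462)/(-1619)) = 1/(96 - 1/180*(-1/1619)*(-462)) = 1/(96 - 77/48570) = 1/(4662643/48570) = 48570/4662643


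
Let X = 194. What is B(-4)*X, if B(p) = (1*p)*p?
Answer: 3104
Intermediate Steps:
B(p) = p² (B(p) = p*p = p²)
B(-4)*X = (-4)²*194 = 16*194 = 3104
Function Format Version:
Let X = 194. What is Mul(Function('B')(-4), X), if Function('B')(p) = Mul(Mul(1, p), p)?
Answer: 3104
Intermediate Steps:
Function('B')(p) = Pow(p, 2) (Function('B')(p) = Mul(p, p) = Pow(p, 2))
Mul(Function('B')(-4), X) = Mul(Pow(-4, 2), 194) = Mul(16, 194) = 3104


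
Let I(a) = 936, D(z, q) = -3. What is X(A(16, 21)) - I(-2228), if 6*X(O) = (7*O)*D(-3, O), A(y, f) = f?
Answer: -2019/2 ≈ -1009.5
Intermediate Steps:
X(O) = -7*O/2 (X(O) = ((7*O)*(-3))/6 = (-21*O)/6 = -7*O/2)
X(A(16, 21)) - I(-2228) = -7/2*21 - 1*936 = -147/2 - 936 = -2019/2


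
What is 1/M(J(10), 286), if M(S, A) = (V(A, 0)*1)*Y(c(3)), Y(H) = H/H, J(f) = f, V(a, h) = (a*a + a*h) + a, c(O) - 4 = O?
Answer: 1/82082 ≈ 1.2183e-5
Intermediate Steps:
c(O) = 4 + O
V(a, h) = a + a² + a*h (V(a, h) = (a² + a*h) + a = a + a² + a*h)
Y(H) = 1
M(S, A) = A*(1 + A) (M(S, A) = ((A*(1 + A + 0))*1)*1 = ((A*(1 + A))*1)*1 = (A*(1 + A))*1 = A*(1 + A))
1/M(J(10), 286) = 1/(286*(1 + 286)) = 1/(286*287) = 1/82082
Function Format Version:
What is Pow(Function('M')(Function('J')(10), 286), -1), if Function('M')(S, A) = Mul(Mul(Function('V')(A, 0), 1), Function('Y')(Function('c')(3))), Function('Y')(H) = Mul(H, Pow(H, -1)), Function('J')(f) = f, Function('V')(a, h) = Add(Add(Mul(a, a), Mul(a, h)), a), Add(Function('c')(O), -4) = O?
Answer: Rational(1, 82082) ≈ 1.2183e-5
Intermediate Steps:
Function('c')(O) = Add(4, O)
Function('V')(a, h) = Add(a, Pow(a, 2), Mul(a, h)) (Function('V')(a, h) = Add(Add(Pow(a, 2), Mul(a, h)), a) = Add(a, Pow(a, 2), Mul(a, h)))
Function('Y')(H) = 1
Function('M')(S, A) = Mul(A, Add(1, A)) (Function('M')(S, A) = Mul(Mul(Mul(A, Add(1, A, 0)), 1), 1) = Mul(Mul(Mul(A, Add(1, A)), 1), 1) = Mul(Mul(A, Add(1, A)), 1) = Mul(A, Add(1, A)))
Pow(Function('M')(Function('J')(10), 286), -1) = Pow(Mul(286, Add(1, 286)), -1) = Pow(Mul(286, 287), -1) = Pow(82082, -1) = Rational(1, 82082)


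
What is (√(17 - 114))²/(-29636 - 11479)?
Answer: 97/41115 ≈ 0.0023592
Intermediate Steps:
(√(17 - 114))²/(-29636 - 11479) = (√(-97))²/(-41115) = (I*√97)²*(-1/41115) = -97*(-1/41115) = 97/41115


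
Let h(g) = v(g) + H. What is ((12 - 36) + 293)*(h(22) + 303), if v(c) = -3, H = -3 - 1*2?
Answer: 79355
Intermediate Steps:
H = -5 (H = -3 - 2 = -5)
h(g) = -8 (h(g) = -3 - 5 = -8)
((12 - 36) + 293)*(h(22) + 303) = ((12 - 36) + 293)*(-8 + 303) = (-24 + 293)*295 = 269*295 = 79355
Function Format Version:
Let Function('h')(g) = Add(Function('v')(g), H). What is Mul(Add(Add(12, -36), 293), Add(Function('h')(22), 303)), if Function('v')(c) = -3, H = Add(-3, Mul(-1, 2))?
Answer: 79355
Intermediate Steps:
H = -5 (H = Add(-3, -2) = -5)
Function('h')(g) = -8 (Function('h')(g) = Add(-3, -5) = -8)
Mul(Add(Add(12, -36), 293), Add(Function('h')(22), 303)) = Mul(Add(Add(12, -36), 293), Add(-8, 303)) = Mul(Add(-24, 293), 295) = Mul(269, 295) = 79355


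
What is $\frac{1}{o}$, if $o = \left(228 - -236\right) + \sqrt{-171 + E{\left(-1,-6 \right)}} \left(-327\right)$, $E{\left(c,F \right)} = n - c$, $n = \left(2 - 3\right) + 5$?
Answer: $\frac{232}{8982755} + \frac{327 i \sqrt{166}}{17965510} \approx 2.5827 \cdot 10^{-5} + 0.00023451 i$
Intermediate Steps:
$n = 4$ ($n = -1 + 5 = 4$)
$E{\left(c,F \right)} = 4 - c$
$o = 464 - 327 i \sqrt{166}$ ($o = \left(228 - -236\right) + \sqrt{-171 + \left(4 - -1\right)} \left(-327\right) = \left(228 + 236\right) + \sqrt{-171 + \left(4 + 1\right)} \left(-327\right) = 464 + \sqrt{-171 + 5} \left(-327\right) = 464 + \sqrt{-166} \left(-327\right) = 464 + i \sqrt{166} \left(-327\right) = 464 - 327 i \sqrt{166} \approx 464.0 - 4213.1 i$)
$\frac{1}{o} = \frac{1}{464 - 327 i \sqrt{166}}$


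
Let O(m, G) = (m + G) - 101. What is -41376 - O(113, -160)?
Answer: -41228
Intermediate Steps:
O(m, G) = -101 + G + m (O(m, G) = (G + m) - 101 = -101 + G + m)
-41376 - O(113, -160) = -41376 - (-101 - 160 + 113) = -41376 - 1*(-148) = -41376 + 148 = -41228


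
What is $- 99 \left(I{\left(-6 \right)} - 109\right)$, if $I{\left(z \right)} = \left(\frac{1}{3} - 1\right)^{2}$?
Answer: $10747$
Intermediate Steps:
$I{\left(z \right)} = \frac{4}{9}$ ($I{\left(z \right)} = \left(\frac{1}{3} - 1\right)^{2} = \left(- \frac{2}{3}\right)^{2} = \frac{4}{9}$)
$- 99 \left(I{\left(-6 \right)} - 109\right) = - 99 \left(\frac{4}{9} - 109\right) = \left(-99\right) \left(- \frac{977}{9}\right) = 10747$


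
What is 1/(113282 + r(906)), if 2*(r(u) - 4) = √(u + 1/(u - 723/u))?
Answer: 30969107106/3508366205691709 - 7*√345443908453/3508366205691709 ≈ 8.8260e-6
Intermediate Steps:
r(u) = 4 + √(u + 1/(u - 723/u))/2
1/(113282 + r(906)) = 1/(113282 + (4 + √(906*(-722 + 906²)/(-723 + 906²))/2)) = 1/(113282 + (4 + √(906*(-722 + 820836)/(-723 + 820836))/2)) = 1/(113282 + (4 + √(906*820114/820113)/2)) = 1/(113282 + (4 + √(906*(1/820113)*820114)/2)) = 1/(113282 + (4 + √(247674428/273371)/2)) = 1/(113282 + (4 + (2*√345443908453/39053)/2)) = 1/(113282 + (4 + √345443908453/39053)) = 1/(113286 + √345443908453/39053)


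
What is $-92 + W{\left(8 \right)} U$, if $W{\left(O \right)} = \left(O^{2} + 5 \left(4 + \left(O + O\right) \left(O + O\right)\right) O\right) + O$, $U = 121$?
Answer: $1267020$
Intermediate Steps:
$W{\left(O \right)} = O + O^{2} + O \left(20 + 20 O^{2}\right)$ ($W{\left(O \right)} = \left(O^{2} + 5 \left(4 + 2 O 2 O\right) O\right) + O = \left(O^{2} + 5 \left(4 + 4 O^{2}\right) O\right) + O = \left(O^{2} + \left(20 + 20 O^{2}\right) O\right) + O = \left(O^{2} + O \left(20 + 20 O^{2}\right)\right) + O = O + O^{2} + O \left(20 + 20 O^{2}\right)$)
$-92 + W{\left(8 \right)} U = -92 + 8 \left(21 + 8 + 20 \cdot 8^{2}\right) 121 = -92 + 8 \left(21 + 8 + 20 \cdot 64\right) 121 = -92 + 8 \left(21 + 8 + 1280\right) 121 = -92 + 8 \cdot 1309 \cdot 121 = -92 + 10472 \cdot 121 = -92 + 1267112 = 1267020$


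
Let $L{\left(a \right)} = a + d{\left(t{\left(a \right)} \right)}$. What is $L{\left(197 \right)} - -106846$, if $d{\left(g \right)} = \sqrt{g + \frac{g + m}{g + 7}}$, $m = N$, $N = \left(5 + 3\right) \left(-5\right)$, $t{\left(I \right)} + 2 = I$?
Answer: $107043 + \frac{\sqrt{7988090}}{202} \approx 1.0706 \cdot 10^{5}$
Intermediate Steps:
$t{\left(I \right)} = -2 + I$
$N = -40$ ($N = 8 \left(-5\right) = -40$)
$m = -40$
$d{\left(g \right)} = \sqrt{g + \frac{-40 + g}{7 + g}}$ ($d{\left(g \right)} = \sqrt{g + \frac{g - 40}{g + 7}} = \sqrt{g + \frac{-40 + g}{7 + g}}$)
$L{\left(a \right)} = a + \sqrt{\frac{-42 + a + \left(-2 + a\right) \left(5 + a\right)}{5 + a}}$ ($L{\left(a \right)} = a + \sqrt{\frac{-40 + \left(-2 + a\right) + \left(-2 + a\right) \left(7 + \left(-2 + a\right)\right)}{7 + \left(-2 + a\right)}} = a + \sqrt{\frac{-40 + \left(-2 + a\right) + \left(-2 + a\right) \left(5 + a\right)}{5 + a}} = a + \sqrt{\frac{-42 + a + \left(-2 + a\right) \left(5 + a\right)}{5 + a}}$)
$L{\left(197 \right)} - -106846 = \left(197 + \sqrt{\frac{-52 + 197^{2} + 4 \cdot 197}{5 + 197}}\right) - -106846 = \left(197 + \sqrt{\frac{-52 + 38809 + 788}{202}}\right) + 106846 = \left(197 + \sqrt{\frac{1}{202} \cdot 39545}\right) + 106846 = \left(197 + \sqrt{\frac{39545}{202}}\right) + 106846 = \left(197 + \frac{\sqrt{7988090}}{202}\right) + 106846 = 107043 + \frac{\sqrt{7988090}}{202}$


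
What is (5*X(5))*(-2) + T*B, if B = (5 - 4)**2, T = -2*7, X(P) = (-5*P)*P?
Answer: 1236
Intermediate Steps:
X(P) = -5*P**2
T = -14
B = 1 (B = 1**2 = 1)
(5*X(5))*(-2) + T*B = (5*(-5*5**2))*(-2) - 14*1 = (5*(-5*25))*(-2) - 14 = (5*(-125))*(-2) - 14 = -625*(-2) - 14 = 1250 - 14 = 1236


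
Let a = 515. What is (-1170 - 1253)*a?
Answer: -1247845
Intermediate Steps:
(-1170 - 1253)*a = (-1170 - 1253)*515 = -2423*515 = -1247845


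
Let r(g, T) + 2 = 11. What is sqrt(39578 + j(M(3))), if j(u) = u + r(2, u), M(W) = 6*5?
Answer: sqrt(39617) ≈ 199.04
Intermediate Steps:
r(g, T) = 9 (r(g, T) = -2 + 11 = 9)
M(W) = 30
j(u) = 9 + u (j(u) = u + 9 = 9 + u)
sqrt(39578 + j(M(3))) = sqrt(39578 + (9 + 30)) = sqrt(39578 + 39) = sqrt(39617)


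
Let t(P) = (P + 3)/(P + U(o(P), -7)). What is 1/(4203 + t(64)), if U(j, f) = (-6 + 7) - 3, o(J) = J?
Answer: 62/260653 ≈ 0.00023786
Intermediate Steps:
U(j, f) = -2 (U(j, f) = 1 - 3 = -2)
t(P) = (3 + P)/(-2 + P) (t(P) = (P + 3)/(P - 2) = (3 + P)/(-2 + P))
1/(4203 + t(64)) = 1/(4203 + (3 + 64)/(-2 + 64)) = 1/(4203 + 67/62) = 1/(260653/62) = 62/260653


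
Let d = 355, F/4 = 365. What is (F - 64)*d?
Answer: 495580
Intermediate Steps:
F = 1460 (F = 4*365 = 1460)
(F - 64)*d = (1460 - 64)*355 = 1396*355 = 495580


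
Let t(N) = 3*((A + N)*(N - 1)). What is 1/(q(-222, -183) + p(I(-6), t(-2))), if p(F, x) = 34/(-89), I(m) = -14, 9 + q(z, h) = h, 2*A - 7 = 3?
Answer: -89/17122 ≈ -0.0051980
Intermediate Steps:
A = 5 (A = 7/2 + (1/2)*3 = 7/2 + 3/2 = 5)
q(z, h) = -9 + h
t(N) = 3*(-1 + N)*(5 + N) (t(N) = 3*((5 + N)*(N - 1)) = 3*((5 + N)*(-1 + N)) = 3*((-1 + N)*(5 + N)) = 3*(-1 + N)*(5 + N))
p(F, x) = -34/89 (p(F, x) = 34*(-1/89) = -34/89)
1/(q(-222, -183) + p(I(-6), t(-2))) = 1/((-9 - 183) - 34/89) = 1/(-192 - 34/89) = 1/(-17122/89) = -89/17122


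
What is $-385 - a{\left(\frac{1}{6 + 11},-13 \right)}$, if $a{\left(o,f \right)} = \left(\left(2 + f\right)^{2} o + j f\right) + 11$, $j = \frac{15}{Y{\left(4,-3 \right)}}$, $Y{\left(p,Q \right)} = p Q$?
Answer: $- \frac{28517}{68} \approx -419.37$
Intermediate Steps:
$Y{\left(p,Q \right)} = Q p$
$j = - \frac{5}{4}$ ($j = \frac{15}{\left(-3\right) 4} = \frac{15}{-12} = 15 \left(- \frac{1}{12}\right) = - \frac{5}{4} \approx -1.25$)
$a{\left(o,f \right)} = 11 - \frac{5 f}{4} + o \left(2 + f\right)^{2}$ ($a{\left(o,f \right)} = \left(\left(2 + f\right)^{2} o - \frac{5 f}{4}\right) + 11 = \left(o \left(2 + f\right)^{2} - \frac{5 f}{4}\right) + 11 = \left(- \frac{5 f}{4} + o \left(2 + f\right)^{2}\right) + 11 = 11 - \frac{5 f}{4} + o \left(2 + f\right)^{2}$)
$-385 - a{\left(\frac{1}{6 + 11},-13 \right)} = -385 - \left(11 - - \frac{65}{4} + \frac{\left(2 - 13\right)^{2}}{6 + 11}\right) = -385 - \left(11 + \frac{65}{4} + \frac{\left(-11\right)^{2}}{17}\right) = -385 - \left(11 + \frac{65}{4} + \frac{1}{17} \cdot 121\right) = -385 - \left(11 + \frac{65}{4} + \frac{121}{17}\right) = -385 - \frac{2337}{68} = - \frac{28517}{68}$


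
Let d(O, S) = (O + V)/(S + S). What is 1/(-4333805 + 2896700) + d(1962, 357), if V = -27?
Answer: 926932487/342030990 ≈ 2.7101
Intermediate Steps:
d(O, S) = (-27 + O)/(2*S) (d(O, S) = (O - 27)/(S + S) = (-27 + O)/((2*S)) = (-27 + O)*(1/(2*S)) = (-27 + O)/(2*S))
1/(-4333805 + 2896700) + d(1962, 357) = 1/(-4333805 + 2896700) + (1/2)*(-27 + 1962)/357 = 1/(-1437105) + (1/2)*(1/357)*1935 = -1/1437105 + 645/238 = 926932487/342030990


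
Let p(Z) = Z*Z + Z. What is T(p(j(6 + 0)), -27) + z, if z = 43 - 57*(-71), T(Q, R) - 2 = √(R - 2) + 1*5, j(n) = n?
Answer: 4097 + I*√29 ≈ 4097.0 + 5.3852*I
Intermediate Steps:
p(Z) = Z + Z² (p(Z) = Z² + Z = Z + Z²)
T(Q, R) = 7 + √(-2 + R) (T(Q, R) = 2 + (√(R - 2) + 1*5) = 2 + (√(-2 + R) + 5) = 2 + (5 + √(-2 + R)) = 7 + √(-2 + R))
z = 4090 (z = 43 + 4047 = 4090)
T(p(j(6 + 0)), -27) + z = (7 + √(-2 - 27)) + 4090 = (7 + √(-29)) + 4090 = (7 + I*√29) + 4090 = 4097 + I*√29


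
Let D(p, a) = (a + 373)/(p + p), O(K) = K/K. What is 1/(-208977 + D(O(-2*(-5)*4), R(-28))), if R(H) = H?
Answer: -2/417609 ≈ -4.7892e-6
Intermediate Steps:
O(K) = 1
D(p, a) = (373 + a)/(2*p) (D(p, a) = (373 + a)/((2*p)) = (373 + a)*(1/(2*p)) = (373 + a)/(2*p))
1/(-208977 + D(O(-2*(-5)*4), R(-28))) = 1/(-208977 + (1/2)*(373 - 28)/1) = 1/(-208977 + (1/2)*1*345) = 1/(-208977 + 345/2) = 1/(-417609/2) = -2/417609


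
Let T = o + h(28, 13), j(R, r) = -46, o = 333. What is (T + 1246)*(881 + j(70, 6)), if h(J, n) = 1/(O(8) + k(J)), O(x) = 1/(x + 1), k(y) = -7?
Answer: 81737315/62 ≈ 1.3183e+6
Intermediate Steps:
O(x) = 1/(1 + x)
h(J, n) = -9/62 (h(J, n) = 1/(1/(1 + 8) - 7) = 1/(1/9 - 7) = 1/(⅑ - 7) = 1/(-62/9) = -9/62)
T = 20637/62 (T = 333 - 9/62 = 20637/62 ≈ 332.85)
(T + 1246)*(881 + j(70, 6)) = (20637/62 + 1246)*(881 - 46) = (97889/62)*835 = 81737315/62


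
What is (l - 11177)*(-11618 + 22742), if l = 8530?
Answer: -29445228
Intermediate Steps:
(l - 11177)*(-11618 + 22742) = (8530 - 11177)*(-11618 + 22742) = -2647*11124 = -29445228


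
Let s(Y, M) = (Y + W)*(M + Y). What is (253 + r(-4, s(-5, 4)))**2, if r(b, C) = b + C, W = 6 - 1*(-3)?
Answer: 60025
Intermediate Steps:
W = 9 (W = 6 + 3 = 9)
s(Y, M) = (9 + Y)*(M + Y) (s(Y, M) = (Y + 9)*(M + Y) = (9 + Y)*(M + Y))
r(b, C) = C + b
(253 + r(-4, s(-5, 4)))**2 = (253 + (((-5)**2 + 9*4 + 9*(-5) + 4*(-5)) - 4))**2 = (253 + ((25 + 36 - 45 - 20) - 4))**2 = (253 + (-4 - 4))**2 = (253 - 8)**2 = 245**2 = 60025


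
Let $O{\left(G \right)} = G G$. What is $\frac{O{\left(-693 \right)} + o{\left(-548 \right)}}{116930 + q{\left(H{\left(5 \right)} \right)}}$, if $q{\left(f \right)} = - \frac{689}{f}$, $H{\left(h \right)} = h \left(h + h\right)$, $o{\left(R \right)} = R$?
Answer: $\frac{23985050}{5845811} \approx 4.1029$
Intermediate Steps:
$H{\left(h \right)} = 2 h^{2}$ ($H{\left(h \right)} = h 2 h = 2 h^{2}$)
$O{\left(G \right)} = G^{2}$
$\frac{O{\left(-693 \right)} + o{\left(-548 \right)}}{116930 + q{\left(H{\left(5 \right)} \right)}} = \frac{\left(-693\right)^{2} - 548}{116930 - \frac{689}{2 \cdot 5^{2}}} = \frac{480249 - 548}{116930 - \frac{689}{2 \cdot 25}} = \frac{479701}{116930 - \frac{689}{50}} = \frac{479701}{\frac{5845811}{50}} = 479701 \cdot \frac{50}{5845811} = \frac{23985050}{5845811}$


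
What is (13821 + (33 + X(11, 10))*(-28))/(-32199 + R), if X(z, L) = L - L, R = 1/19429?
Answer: -250575813/625594370 ≈ -0.40054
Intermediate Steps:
R = 1/19429 ≈ 5.1469e-5
X(z, L) = 0
(13821 + (33 + X(11, 10))*(-28))/(-32199 + R) = (13821 + (33 + 0)*(-28))/(-32199 + 1/19429) = (13821 + 33*(-28))/(-625594370/19429) = (13821 - 924)*(-19429/625594370) = 12897*(-19429/625594370) = -250575813/625594370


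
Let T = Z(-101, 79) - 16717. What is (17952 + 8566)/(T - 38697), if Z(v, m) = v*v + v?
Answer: -13259/22657 ≈ -0.58521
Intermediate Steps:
Z(v, m) = v + v² (Z(v, m) = v² + v = v + v²)
T = -6617 (T = -101*(1 - 101) - 16717 = -101*(-100) - 16717 = 10100 - 16717 = -6617)
(17952 + 8566)/(T - 38697) = (17952 + 8566)/(-6617 - 38697) = 26518/(-45314) = 26518*(-1/45314) = -13259/22657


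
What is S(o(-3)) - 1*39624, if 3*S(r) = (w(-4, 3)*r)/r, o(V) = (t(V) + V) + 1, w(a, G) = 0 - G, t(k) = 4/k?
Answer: -39625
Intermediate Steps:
w(a, G) = -G
o(V) = 1 + V + 4/V (o(V) = (4/V + V) + 1 = (V + 4/V) + 1 = 1 + V + 4/V)
S(r) = -1 (S(r) = (((-1*3)*r)/r)/3 = ((-3*r)/r)/3 = (⅓)*(-3) = -1)
S(o(-3)) - 1*39624 = -1 - 1*39624 = -1 - 39624 = -39625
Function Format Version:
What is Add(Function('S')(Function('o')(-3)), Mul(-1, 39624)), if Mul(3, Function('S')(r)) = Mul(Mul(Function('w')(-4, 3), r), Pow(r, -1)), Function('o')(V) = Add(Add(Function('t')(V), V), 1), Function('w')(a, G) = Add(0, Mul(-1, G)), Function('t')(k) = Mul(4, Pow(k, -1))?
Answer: -39625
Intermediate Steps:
Function('w')(a, G) = Mul(-1, G)
Function('o')(V) = Add(1, V, Mul(4, Pow(V, -1))) (Function('o')(V) = Add(Add(Mul(4, Pow(V, -1)), V), 1) = Add(Add(V, Mul(4, Pow(V, -1))), 1) = Add(1, V, Mul(4, Pow(V, -1))))
Function('S')(r) = -1 (Function('S')(r) = Mul(Rational(1, 3), Mul(Mul(Mul(-1, 3), r), Pow(r, -1))) = Mul(Rational(1, 3), Mul(Mul(-3, r), Pow(r, -1))) = Mul(Rational(1, 3), -3) = -1)
Add(Function('S')(Function('o')(-3)), Mul(-1, 39624)) = Add(-1, Mul(-1, 39624)) = Add(-1, -39624) = -39625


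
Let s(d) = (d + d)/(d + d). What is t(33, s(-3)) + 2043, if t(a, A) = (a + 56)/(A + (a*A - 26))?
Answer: 16433/8 ≈ 2054.1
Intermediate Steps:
s(d) = 1 (s(d) = (2*d)/((2*d)) = (2*d)*(1/(2*d)) = 1)
t(a, A) = (56 + a)/(-26 + A + A*a) (t(a, A) = (56 + a)/(A + (A*a - 26)) = (56 + a)/(A + (-26 + A*a)) = (56 + a)/(-26 + A + A*a))
t(33, s(-3)) + 2043 = (56 + 33)/(-26 + 1 + 1*33) + 2043 = 89/(-26 + 1 + 33) + 2043 = 89/8 + 2043 = 16433/8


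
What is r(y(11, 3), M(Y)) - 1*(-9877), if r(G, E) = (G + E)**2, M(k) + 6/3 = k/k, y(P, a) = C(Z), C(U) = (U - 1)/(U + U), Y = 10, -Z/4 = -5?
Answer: 15803641/1600 ≈ 9877.3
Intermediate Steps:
Z = 20 (Z = -4*(-5) = 20)
C(U) = (-1 + U)/(2*U) (C(U) = (-1 + U)/((2*U)) = (-1 + U)*(1/(2*U)) = (-1 + U)/(2*U))
y(P, a) = 19/40 (y(P, a) = (1/2)*(-1 + 20)/20 = (1/2)*(1/20)*19 = 19/40)
M(k) = -1 (M(k) = -2 + k/k = -2 + 1 = -1)
r(G, E) = (E + G)**2
r(y(11, 3), M(Y)) - 1*(-9877) = (-1 + 19/40)**2 - 1*(-9877) = (-21/40)**2 + 9877 = 441/1600 + 9877 = 15803641/1600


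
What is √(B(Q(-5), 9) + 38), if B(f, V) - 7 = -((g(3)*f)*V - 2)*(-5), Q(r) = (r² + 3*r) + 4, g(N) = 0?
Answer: √35 ≈ 5.9161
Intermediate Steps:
Q(r) = 4 + r² + 3*r
B(f, V) = -3 (B(f, V) = 7 - ((0*f)*V - 2)*(-5) = 7 - (0*V - 2)*(-5) = 7 - (0 - 2)*(-5) = 7 - 1*(-2)*(-5) = 7 + 2*(-5) = 7 - 10 = -3)
√(B(Q(-5), 9) + 38) = √(-3 + 38) = √35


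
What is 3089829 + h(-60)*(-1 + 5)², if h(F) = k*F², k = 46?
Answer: 5739429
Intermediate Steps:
h(F) = 46*F²
3089829 + h(-60)*(-1 + 5)² = 3089829 + (46*(-60)²)*(-1 + 5)² = 3089829 + (46*3600)*4² = 3089829 + 165600*16 = 3089829 + 2649600 = 5739429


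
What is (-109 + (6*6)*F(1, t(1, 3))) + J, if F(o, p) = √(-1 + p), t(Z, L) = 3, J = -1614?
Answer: -1723 + 36*√2 ≈ -1672.1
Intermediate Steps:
(-109 + (6*6)*F(1, t(1, 3))) + J = (-109 + (6*6)*√(-1 + 3)) - 1614 = (-109 + 36*√2) - 1614 = -1723 + 36*√2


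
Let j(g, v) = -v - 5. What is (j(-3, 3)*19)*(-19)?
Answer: 2888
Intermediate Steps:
j(g, v) = -5 - v
(j(-3, 3)*19)*(-19) = ((-5 - 1*3)*19)*(-19) = ((-5 - 3)*19)*(-19) = -8*19*(-19) = -152*(-19) = 2888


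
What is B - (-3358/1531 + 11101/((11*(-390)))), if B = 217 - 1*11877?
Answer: -76551361949/6567990 ≈ -11655.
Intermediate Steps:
B = -11660 (B = 217 - 11877 = -11660)
B - (-3358/1531 + 11101/((11*(-390)))) = -11660 - (-3358/1531 + 11101/((11*(-390)))) = -11660 - (-3358*1/1531 + 11101/(-4290)) = -11660 - (-3358/1531 + 11101*(-1/4290)) = -11660 - (-3358/1531 - 11101/4290) = -11660 - 1*(-31401451/6567990) = -11660 + 31401451/6567990 = -76551361949/6567990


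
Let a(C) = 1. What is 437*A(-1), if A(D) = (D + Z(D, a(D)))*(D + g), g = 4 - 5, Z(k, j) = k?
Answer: 1748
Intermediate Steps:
g = -1
A(D) = 2*D*(-1 + D) (A(D) = (D + D)*(D - 1) = (2*D)*(-1 + D) = 2*D*(-1 + D))
437*A(-1) = 437*(2*(-1)*(-1 - 1)) = 437*(2*(-1)*(-2)) = 437*4 = 1748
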